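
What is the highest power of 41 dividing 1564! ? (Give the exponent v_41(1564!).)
v_41(1564!) = 38

Legendre's formula: v_p(n!) = Σ_{k ≥ 1} ⌊n / p^k⌋. For p = 41, n = 1564, the terms are:
  ⌊1564/41^1⌋ = ⌊1564/41⌋ = 38
(the next term ⌊1564/41^2⌋ = 0, terminating the sum). Summing: v_41(1564!) = 38 = 38.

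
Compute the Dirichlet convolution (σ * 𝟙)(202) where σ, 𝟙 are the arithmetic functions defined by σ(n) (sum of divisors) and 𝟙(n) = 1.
(σ * 𝟙)(202) = 412

Divisors of 202: [1, 2, 101, 202]. For each d | 202:
  d = 1: σ(1) · 𝟙(202/1) = 1 · 1 = 1
  d = 2: σ(2) · 𝟙(202/2) = 3 · 1 = 3
  d = 101: σ(101) · 𝟙(202/101) = 102 · 1 = 102
  d = 202: σ(202) · 𝟙(202/202) = 306 · 1 = 306
Summing: (σ * 𝟙)(202) = 1 + 3 + 102 + 306 = 412.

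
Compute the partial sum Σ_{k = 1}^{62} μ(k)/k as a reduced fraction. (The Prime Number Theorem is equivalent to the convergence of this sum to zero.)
Σ μ(k)/k = 1874648830674470878723/117288381359406970983270

Values of μ(k) for 1 ≤ k ≤ 62: μ(1) = 1, μ(2) = -1, μ(3) = -1, μ(5) = -1, μ(6) = 1, μ(7) = -1, μ(10) = 1, μ(11) = -1, μ(13) = -1, μ(14) = 1, μ(15) = 1, μ(17) = -1, μ(19) = -1, μ(21) = 1, μ(22) = 1, μ(23) = -1, μ(26) = 1, μ(29) = -1, μ(30) = -1, μ(31) = -1, μ(33) = 1, μ(34) = 1, μ(35) = 1, μ(37) = -1, μ(38) = 1, μ(39) = 1, μ(41) = -1, μ(42) = -1, μ(43) = -1, μ(46) = 1, μ(47) = -1, μ(51) = 1, μ(53) = -1, μ(55) = 1, μ(57) = 1, μ(58) = 1, μ(59) = -1, μ(61) = -1, μ(62) = 1, with μ = 0 on non-squarefree integers. Summing μ(k)/k for k where μ(k) ≠ 0 gives 1874648830674470878723/117288381359406970983270 ≈ 0.0160. (PNT ⟺ this sum → 0 as n → ∞.)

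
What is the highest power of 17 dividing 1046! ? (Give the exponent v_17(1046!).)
v_17(1046!) = 64

Legendre's formula: v_p(n!) = Σ_{k ≥ 1} ⌊n / p^k⌋. For p = 17, n = 1046, the terms are:
  ⌊1046/17^1⌋ = ⌊1046/17⌋ = 61
  ⌊1046/17^2⌋ = ⌊1046/289⌋ = 3
(the next term ⌊1046/17^3⌋ = 0, terminating the sum). Summing: v_17(1046!) = 61 + 3 = 64.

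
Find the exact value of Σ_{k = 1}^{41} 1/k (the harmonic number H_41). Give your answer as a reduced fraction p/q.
H_41 = 85691034670497533/19914562703599200

Direct summation: H_41 = 1 + 1/2 + ... + 1/41. The least common denominator is lcm(1, ..., 41) = 219060189739591200; over this denominator the numerator is 219060189739591200 + 109530094869795600 + 73020063246530400 + 54765047434897800 + 43812037947918240 + 36510031623265200 + 31294312819941600 + 27382523717448900 + 24340021082176800 + 21906018973959120 + 19914562703599200 + 18255015811632600 + 16850783826122400 + 15647156409970800 + 14604012649306080 + 13691261858724450 + 12885893514093600 + 12170010541088400 + 11529483670504800 + 10953009486979560 + 10431437606647200 + 9957281351799600 + 9524356075634400 + 9127507905816300 + 8762407589583648 + 8425391913061200 + 8113340360725600 + 7823578204985400 + 7553799646192800 + 7302006324653040 + 7066457733535200 + 6845630929362225 + 6638187567866400 + 6442946757046800 + 6258862563988320 + 6085005270544200 + 5920545668637600 + 5764741835252400 + 5616927942040800 + 5476504743489780 + 5342931457063200 = 942601381375472863, so H_41 = 942601381375472863/219060189739591200; reducing by gcd(942601381375472863, 219060189739591200) = 11 gives 85691034670497533/19914562703599200 ≈ 4.30293. (The PNT-adjacent estimate ln(41) + γ ≈ 4.29079 matches within O(1/n).)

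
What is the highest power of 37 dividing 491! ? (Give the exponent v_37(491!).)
v_37(491!) = 13

Legendre's formula: v_p(n!) = Σ_{k ≥ 1} ⌊n / p^k⌋. For p = 37, n = 491, the terms are:
  ⌊491/37^1⌋ = ⌊491/37⌋ = 13
(the next term ⌊491/37^2⌋ = 0, terminating the sum). Summing: v_37(491!) = 13 = 13.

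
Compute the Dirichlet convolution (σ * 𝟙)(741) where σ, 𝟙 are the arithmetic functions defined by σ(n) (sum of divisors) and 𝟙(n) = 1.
(σ * 𝟙)(741) = 1575

Divisors of 741: [1, 3, 13, 19, 39, 57, 247, 741]. For each d | 741:
  d = 1: σ(1) · 𝟙(741/1) = 1 · 1 = 1
  d = 3: σ(3) · 𝟙(741/3) = 4 · 1 = 4
  d = 13: σ(13) · 𝟙(741/13) = 14 · 1 = 14
  d = 19: σ(19) · 𝟙(741/19) = 20 · 1 = 20
  d = 39: σ(39) · 𝟙(741/39) = 56 · 1 = 56
  d = 57: σ(57) · 𝟙(741/57) = 80 · 1 = 80
  d = 247: σ(247) · 𝟙(741/247) = 280 · 1 = 280
  d = 741: σ(741) · 𝟙(741/741) = 1120 · 1 = 1120
Summing: (σ * 𝟙)(741) = 1 + 4 + 14 + 20 + 56 + 80 + 280 + 1120 = 1575.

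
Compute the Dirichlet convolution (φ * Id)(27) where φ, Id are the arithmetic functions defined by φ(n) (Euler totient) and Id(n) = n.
(φ * Id)(27) = 81

Divisors of 27: [1, 3, 9, 27]. For each d | 27:
  d = 1: φ(1) · Id(27/1) = 1 · 27 = 27
  d = 3: φ(3) · Id(27/3) = 2 · 9 = 18
  d = 9: φ(9) · Id(27/9) = 6 · 3 = 18
  d = 27: φ(27) · Id(27/27) = 18 · 1 = 18
Summing: (φ * Id)(27) = 27 + 18 + 18 + 18 = 81.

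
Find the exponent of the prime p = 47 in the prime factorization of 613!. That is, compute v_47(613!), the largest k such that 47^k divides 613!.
v_47(613!) = 13

Legendre's formula: v_p(n!) = Σ_{k ≥ 1} ⌊n / p^k⌋. For p = 47, n = 613, the terms are:
  ⌊613/47^1⌋ = ⌊613/47⌋ = 13
(the next term ⌊613/47^2⌋ = 0, terminating the sum). Summing: v_47(613!) = 13 = 13.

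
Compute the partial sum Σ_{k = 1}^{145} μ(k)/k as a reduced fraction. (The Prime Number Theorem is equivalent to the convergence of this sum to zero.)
Σ μ(k)/k = 21902975338172457649793319236190033588273978079735884/1669107775099865011251538855274990009561055775533405515

Values of μ(k) for 1 ≤ k ≤ 145: μ(1) = 1, μ(2) = -1, μ(3) = -1, μ(5) = -1, μ(6) = 1, μ(7) = -1, μ(10) = 1, μ(11) = -1, μ(13) = -1, μ(14) = 1, μ(15) = 1, μ(17) = -1, μ(19) = -1, μ(21) = 1, μ(22) = 1, μ(23) = -1, μ(26) = 1, μ(29) = -1, μ(30) = -1, μ(31) = -1, μ(33) = 1, μ(34) = 1, μ(35) = 1, μ(37) = -1, μ(38) = 1, μ(39) = 1, μ(41) = -1, μ(42) = -1, μ(43) = -1, μ(46) = 1, μ(47) = -1, μ(51) = 1, μ(53) = -1, μ(55) = 1, μ(57) = 1, μ(58) = 1, μ(59) = -1, μ(61) = -1, μ(62) = 1, μ(65) = 1, μ(66) = -1, μ(67) = -1, μ(69) = 1, μ(70) = -1, μ(71) = -1, μ(73) = -1, μ(74) = 1, μ(77) = 1, μ(78) = -1, μ(79) = -1, μ(82) = 1, μ(83) = -1, μ(85) = 1, μ(86) = 1, μ(87) = 1, μ(89) = -1, μ(91) = 1, μ(93) = 1, μ(94) = 1, μ(95) = 1, μ(97) = -1, μ(101) = -1, μ(102) = -1, μ(103) = -1, μ(105) = -1, μ(106) = 1, μ(107) = -1, μ(109) = -1, μ(110) = -1, μ(111) = 1, μ(113) = -1, μ(114) = -1, μ(115) = 1, μ(118) = 1, μ(119) = 1, μ(122) = 1, μ(123) = 1, μ(127) = -1, μ(129) = 1, μ(130) = -1, μ(131) = -1, μ(133) = 1, μ(134) = 1, μ(137) = -1, μ(138) = -1, μ(139) = -1, μ(141) = 1, μ(142) = 1, μ(143) = 1, μ(145) = 1, with μ = 0 on non-squarefree integers. Summing μ(k)/k for k where μ(k) ≠ 0 gives 21902975338172457649793319236190033588273978079735884/1669107775099865011251538855274990009561055775533405515 ≈ 0.0131. (PNT ⟺ this sum → 0 as n → ∞.)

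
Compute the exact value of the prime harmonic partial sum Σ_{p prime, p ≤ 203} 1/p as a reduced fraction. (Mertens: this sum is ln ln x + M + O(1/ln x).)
Σ 1/p = 15202313841027497739047080375538859939135227730139536997746371469607707132833646367/7799922041683461553249199106329813876687996789903550945093032474868511536164700810

π(203) = 46, so the primes ≤ 203 are [2, 3, 5, 7, 11, 13, 17, 19, 23, 29, 31, 37, 41, 43, 47, 53, 59, 61, 67, 71, 73, 79, 83, 89, 97, 101, 103, 107, 109, 113, 127, 131, 137, 139, 149, 151, 157, 163, 167, 173, 179, 181, 191, 193, 197, 199]. Summing 1/p over these primes: 15202313841027497739047080375538859939135227730139536997746371469607707132833646367/7799922041683461553249199106329813876687996789903550945093032474868511536164700810 ≈ 1.9490. Mertens estimate ln ln(203) + 0.2615 ≈ 1.9317.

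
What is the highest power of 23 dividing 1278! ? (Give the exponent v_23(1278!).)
v_23(1278!) = 57

Legendre's formula: v_p(n!) = Σ_{k ≥ 1} ⌊n / p^k⌋. For p = 23, n = 1278, the terms are:
  ⌊1278/23^1⌋ = ⌊1278/23⌋ = 55
  ⌊1278/23^2⌋ = ⌊1278/529⌋ = 2
(the next term ⌊1278/23^3⌋ = 0, terminating the sum). Summing: v_23(1278!) = 55 + 2 = 57.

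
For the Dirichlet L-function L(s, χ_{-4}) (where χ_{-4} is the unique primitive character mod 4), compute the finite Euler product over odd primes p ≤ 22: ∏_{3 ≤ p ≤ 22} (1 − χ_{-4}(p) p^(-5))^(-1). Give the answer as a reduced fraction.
∏ = 8959395755957897476417566375/8993950909687588250159808512

The odd primes p ≤ 22 are [3, 5, 7, 11, 13, 17, 19]. For each, χ(p) = 1 if p ≡ 1 mod 4, χ(p) = −1 if p ≡ 3 mod 4. Taking (1 − χ(p)/p^5)^(-1) = p^5/(p^5 − χ(p)): (1 − (-1)/3^5)^(-1) · (1 − (1)/5^5)^(-1) · (1 − (-1)/7^5)^(-1) · (1 − (-1)/11^5)^(-1) · (1 − (1)/13^5)^(-1) · (1 − (1)/17^5)^(-1) · (1 − (-1)/19^5)^(-1) = 8959395755957897476417566375/8993950909687588250159808512.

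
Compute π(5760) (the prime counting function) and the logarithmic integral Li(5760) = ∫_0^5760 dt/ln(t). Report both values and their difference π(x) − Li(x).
π(5760) = 757;  Li(5760) ≈ 772.76;  π(x) − Li(x) ≈ -15.76.

Direct count of primes ≤ 5760 gives π(5760) = 757. Numerical evaluation of the logarithmic integral gives Li(5760) ≈ 772.76. The difference π(x) − Li(x) ≈ -15.76 is typically negative for small/moderate x (Li(x) overestimates), though Littlewood's theorem shows this sign changes infinitely often.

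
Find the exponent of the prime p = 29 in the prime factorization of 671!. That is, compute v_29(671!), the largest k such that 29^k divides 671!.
v_29(671!) = 23

Legendre's formula: v_p(n!) = Σ_{k ≥ 1} ⌊n / p^k⌋. For p = 29, n = 671, the terms are:
  ⌊671/29^1⌋ = ⌊671/29⌋ = 23
(the next term ⌊671/29^2⌋ = 0, terminating the sum). Summing: v_29(671!) = 23 = 23.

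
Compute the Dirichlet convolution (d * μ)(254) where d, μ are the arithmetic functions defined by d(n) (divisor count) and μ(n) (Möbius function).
(d * μ)(254) = 1

Divisors of 254: [1, 2, 127, 254]. For each d | 254:
  d = 1: d(1) · μ(254/1) = 1 · 1 = 1
  d = 2: d(2) · μ(254/2) = 2 · -1 = -2
  d = 127: d(127) · μ(254/127) = 2 · -1 = -2
  d = 254: d(254) · μ(254/254) = 4 · 1 = 4
Summing: (d * μ)(254) = 1 + -2 + -2 + 4 = 1.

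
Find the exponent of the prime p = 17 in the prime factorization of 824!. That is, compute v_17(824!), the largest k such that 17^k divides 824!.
v_17(824!) = 50

Legendre's formula: v_p(n!) = Σ_{k ≥ 1} ⌊n / p^k⌋. For p = 17, n = 824, the terms are:
  ⌊824/17^1⌋ = ⌊824/17⌋ = 48
  ⌊824/17^2⌋ = ⌊824/289⌋ = 2
(the next term ⌊824/17^3⌋ = 0, terminating the sum). Summing: v_17(824!) = 48 + 2 = 50.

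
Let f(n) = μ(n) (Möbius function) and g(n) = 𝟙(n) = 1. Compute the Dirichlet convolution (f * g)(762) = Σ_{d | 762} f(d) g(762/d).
(μ * 𝟙)(762) = 0

Divisors of 762: [1, 2, 3, 6, 127, 254, 381, 762]. For each d | 762:
  d = 1: μ(1) · 𝟙(762/1) = 1 · 1 = 1
  d = 2: μ(2) · 𝟙(762/2) = -1 · 1 = -1
  d = 3: μ(3) · 𝟙(762/3) = -1 · 1 = -1
  d = 6: μ(6) · 𝟙(762/6) = 1 · 1 = 1
  d = 127: μ(127) · 𝟙(762/127) = -1 · 1 = -1
  d = 254: μ(254) · 𝟙(762/254) = 1 · 1 = 1
  d = 381: μ(381) · 𝟙(762/381) = 1 · 1 = 1
  d = 762: μ(762) · 𝟙(762/762) = -1 · 1 = -1
Summing: (μ * 𝟙)(762) = 1 + -1 + -1 + 1 + -1 + 1 + 1 + -1 = 0.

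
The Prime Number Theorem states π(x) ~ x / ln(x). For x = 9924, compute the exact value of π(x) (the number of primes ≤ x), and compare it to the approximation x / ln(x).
π(9924) = 1223;  x/ln(x) ≈ 1078.38;  relative error ≈ 11.83%.

Directly count primes up to 9924: π(9924) = 1223. The PNT approximation gives 9924/ln(9924) ≈ 9924/9.20271 ≈ 1078.38. Relative error (π(x) − x/ln(x)) / π(x) ≈ 11.83%; the approximation is known to undercount slightly (Li(x) is a better estimate).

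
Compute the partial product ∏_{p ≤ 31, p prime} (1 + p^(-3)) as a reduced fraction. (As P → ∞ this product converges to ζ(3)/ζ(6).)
∏ = 123276368443014873612288/104343309932640260237195

The primes p ≤ 31 are [2, 3, 5, 7, 11, 13, 17, 19, 23, 29, 31]. For each, (1 + 1/p^3) = (p^3 + 1)/p^3. Multiplying these fractions over p ∈ [2, 3, 5, 7, 11, 13, 17, 19, 23, 29, 31] gives 123276368443014873612288/104343309932640260237195. (In the limit P → ∞ this tends to ζ(3)/ζ(6).)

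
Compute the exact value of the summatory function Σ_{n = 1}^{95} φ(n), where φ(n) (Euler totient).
Σ_{n ≤ 95} φ(n) = 2774

Compute φ(n) for each 1 ≤ n ≤ 95: φ(1) = 1, φ(2) = 1, φ(3) = 2, φ(4) = 2, φ(5) = 4, φ(6) = 2, φ(7) = 6, φ(8) = 4, φ(9) = 6, φ(10) = 4, φ(11) = 10, φ(12) = 4, φ(13) = 12, φ(14) = 6, φ(15) = 8, φ(16) = 8, φ(17) = 16, φ(18) = 6, φ(19) = 18, φ(20) = 8, φ(21) = 12, φ(22) = 10, φ(23) = 22, φ(24) = 8, φ(25) = 20, φ(26) = 12, φ(27) = 18, φ(28) = 12, φ(29) = 28, φ(30) = 8, φ(31) = 30, φ(32) = 16, φ(33) = 20, φ(34) = 16, φ(35) = 24, φ(36) = 12, φ(37) = 36, φ(38) = 18, φ(39) = 24, φ(40) = 16, φ(41) = 40, φ(42) = 12, φ(43) = 42, φ(44) = 20, φ(45) = 24, φ(46) = 22, φ(47) = 46, φ(48) = 16, φ(49) = 42, φ(50) = 20, φ(51) = 32, φ(52) = 24, φ(53) = 52, φ(54) = 18, φ(55) = 40, φ(56) = 24, φ(57) = 36, φ(58) = 28, φ(59) = 58, φ(60) = 16, φ(61) = 60, φ(62) = 30, φ(63) = 36, φ(64) = 32, φ(65) = 48, φ(66) = 20, φ(67) = 66, φ(68) = 32, φ(69) = 44, φ(70) = 24, φ(71) = 70, φ(72) = 24, φ(73) = 72, φ(74) = 36, φ(75) = 40, φ(76) = 36, φ(77) = 60, φ(78) = 24, φ(79) = 78, φ(80) = 32, φ(81) = 54, φ(82) = 40, φ(83) = 82, φ(84) = 24, φ(85) = 64, φ(86) = 42, φ(87) = 56, φ(88) = 40, φ(89) = 88, φ(90) = 24, φ(91) = 72, φ(92) = 44, φ(93) = 60, φ(94) = 46, φ(95) = 72. Summing all 95 values: 2774. (Average order: Σ_{n ≤ x} φ(n) ~ (3/π²) x². For x = 95, (3/π²)·95² ≈ 2743.27.)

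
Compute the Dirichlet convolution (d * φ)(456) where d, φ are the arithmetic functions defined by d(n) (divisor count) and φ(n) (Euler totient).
(d * φ)(456) = 1200

Divisors of 456: [1, 2, 3, 4, 6, 8, 12, 19, 24, 38, 57, 76, 114, 152, 228, 456]. For each d | 456:
  d = 1: d(1) · φ(456/1) = 1 · 144 = 144
  d = 2: d(2) · φ(456/2) = 2 · 72 = 144
  d = 3: d(3) · φ(456/3) = 2 · 72 = 144
  d = 4: d(4) · φ(456/4) = 3 · 36 = 108
  d = 6: d(6) · φ(456/6) = 4 · 36 = 144
  d = 8: d(8) · φ(456/8) = 4 · 36 = 144
  d = 12: d(12) · φ(456/12) = 6 · 18 = 108
  d = 19: d(19) · φ(456/19) = 2 · 8 = 16
  d = 24: d(24) · φ(456/24) = 8 · 18 = 144
  d = 38: d(38) · φ(456/38) = 4 · 4 = 16
  d = 57: d(57) · φ(456/57) = 4 · 4 = 16
  d = 76: d(76) · φ(456/76) = 6 · 2 = 12
  d = 114: d(114) · φ(456/114) = 8 · 2 = 16
  d = 152: d(152) · φ(456/152) = 8 · 2 = 16
  d = 228: d(228) · φ(456/228) = 12 · 1 = 12
  d = 456: d(456) · φ(456/456) = 16 · 1 = 16
Summing: (d * φ)(456) = 144 + 144 + 144 + 108 + 144 + 144 + 108 + 16 + 144 + 16 + 16 + 12 + 16 + 16 + 12 + 16 = 1200.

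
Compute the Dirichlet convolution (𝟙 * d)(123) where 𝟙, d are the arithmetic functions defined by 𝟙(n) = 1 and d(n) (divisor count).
(𝟙 * d)(123) = 9

Divisors of 123: [1, 3, 41, 123]. For each d | 123:
  d = 1: 𝟙(1) · d(123/1) = 1 · 4 = 4
  d = 3: 𝟙(3) · d(123/3) = 1 · 2 = 2
  d = 41: 𝟙(41) · d(123/41) = 1 · 2 = 2
  d = 123: 𝟙(123) · d(123/123) = 1 · 1 = 1
Summing: (𝟙 * d)(123) = 4 + 2 + 2 + 1 = 9.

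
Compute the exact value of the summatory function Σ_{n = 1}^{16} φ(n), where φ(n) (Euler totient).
Σ_{n ≤ 16} φ(n) = 80

Compute φ(n) for each 1 ≤ n ≤ 16: φ(1) = 1, φ(2) = 1, φ(3) = 2, φ(4) = 2, φ(5) = 4, φ(6) = 2, φ(7) = 6, φ(8) = 4, φ(9) = 6, φ(10) = 4, φ(11) = 10, φ(12) = 4, φ(13) = 12, φ(14) = 6, φ(15) = 8, φ(16) = 8. Summing all 16 values: 80. (Average order: Σ_{n ≤ x} φ(n) ~ (3/π²) x². For x = 16, (3/π²)·16² ≈ 77.81.)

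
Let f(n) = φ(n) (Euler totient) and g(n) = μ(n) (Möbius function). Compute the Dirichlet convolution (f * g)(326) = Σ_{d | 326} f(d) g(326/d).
(φ * μ)(326) = 0

Divisors of 326: [1, 2, 163, 326]. For each d | 326:
  d = 1: φ(1) · μ(326/1) = 1 · 1 = 1
  d = 2: φ(2) · μ(326/2) = 1 · -1 = -1
  d = 163: φ(163) · μ(326/163) = 162 · -1 = -162
  d = 326: φ(326) · μ(326/326) = 162 · 1 = 162
Summing: (φ * μ)(326) = 1 + -1 + -162 + 162 = 0.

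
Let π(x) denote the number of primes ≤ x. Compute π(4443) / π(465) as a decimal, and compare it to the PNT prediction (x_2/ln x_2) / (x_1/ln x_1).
π(4443)/π(465) = 603/90 ≈ 6.7000;  PNT prediction ≈ 6.9872.

π(465) = 90 and π(4443) = 603, so π(4443)/π(465) ≈ 6.7000. The PNT-predicted ratio is (4443/ln(4443)) / (465/ln(465)) ≈ 6.9872. The two agree to within a few percent, as expected.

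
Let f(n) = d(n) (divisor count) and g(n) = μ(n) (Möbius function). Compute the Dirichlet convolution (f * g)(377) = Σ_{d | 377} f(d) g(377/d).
(d * μ)(377) = 1

Divisors of 377: [1, 13, 29, 377]. For each d | 377:
  d = 1: d(1) · μ(377/1) = 1 · 1 = 1
  d = 13: d(13) · μ(377/13) = 2 · -1 = -2
  d = 29: d(29) · μ(377/29) = 2 · -1 = -2
  d = 377: d(377) · μ(377/377) = 4 · 1 = 4
Summing: (d * μ)(377) = 1 + -2 + -2 + 4 = 1.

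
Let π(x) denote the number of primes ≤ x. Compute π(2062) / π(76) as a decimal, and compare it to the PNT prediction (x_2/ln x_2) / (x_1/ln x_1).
π(2062)/π(76) = 310/21 ≈ 14.7619;  PNT prediction ≈ 15.3968.

π(76) = 21 and π(2062) = 310, so π(2062)/π(76) ≈ 14.7619. The PNT-predicted ratio is (2062/ln(2062)) / (76/ln(76)) ≈ 15.3968. The two agree to within a few percent, as expected.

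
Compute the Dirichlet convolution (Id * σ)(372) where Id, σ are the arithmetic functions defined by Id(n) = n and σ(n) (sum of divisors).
(Id * σ)(372) = 7497

Divisors of 372: [1, 2, 3, 4, 6, 12, 31, 62, 93, 124, 186, 372]. For each d | 372:
  d = 1: Id(1) · σ(372/1) = 1 · 896 = 896
  d = 2: Id(2) · σ(372/2) = 2 · 384 = 768
  d = 3: Id(3) · σ(372/3) = 3 · 224 = 672
  d = 4: Id(4) · σ(372/4) = 4 · 128 = 512
  d = 6: Id(6) · σ(372/6) = 6 · 96 = 576
  d = 12: Id(12) · σ(372/12) = 12 · 32 = 384
  d = 31: Id(31) · σ(372/31) = 31 · 28 = 868
  d = 62: Id(62) · σ(372/62) = 62 · 12 = 744
  d = 93: Id(93) · σ(372/93) = 93 · 7 = 651
  d = 124: Id(124) · σ(372/124) = 124 · 4 = 496
  d = 186: Id(186) · σ(372/186) = 186 · 3 = 558
  d = 372: Id(372) · σ(372/372) = 372 · 1 = 372
Summing: (Id * σ)(372) = 896 + 768 + 672 + 512 + 576 + 384 + 868 + 744 + 651 + 496 + 558 + 372 = 7497.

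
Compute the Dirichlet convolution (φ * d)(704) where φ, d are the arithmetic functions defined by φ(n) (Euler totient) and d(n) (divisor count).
(φ * d)(704) = 1524

Divisors of 704: [1, 2, 4, 8, 11, 16, 22, 32, 44, 64, 88, 176, 352, 704]. For each d | 704:
  d = 1: φ(1) · d(704/1) = 1 · 14 = 14
  d = 2: φ(2) · d(704/2) = 1 · 12 = 12
  d = 4: φ(4) · d(704/4) = 2 · 10 = 20
  d = 8: φ(8) · d(704/8) = 4 · 8 = 32
  d = 11: φ(11) · d(704/11) = 10 · 7 = 70
  d = 16: φ(16) · d(704/16) = 8 · 6 = 48
  d = 22: φ(22) · d(704/22) = 10 · 6 = 60
  d = 32: φ(32) · d(704/32) = 16 · 4 = 64
  d = 44: φ(44) · d(704/44) = 20 · 5 = 100
  d = 64: φ(64) · d(704/64) = 32 · 2 = 64
  d = 88: φ(88) · d(704/88) = 40 · 4 = 160
  d = 176: φ(176) · d(704/176) = 80 · 3 = 240
  d = 352: φ(352) · d(704/352) = 160 · 2 = 320
  d = 704: φ(704) · d(704/704) = 320 · 1 = 320
Summing: (φ * d)(704) = 14 + 12 + 20 + 32 + 70 + 48 + 60 + 64 + 100 + 64 + 160 + 240 + 320 + 320 = 1524.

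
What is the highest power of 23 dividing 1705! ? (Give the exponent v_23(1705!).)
v_23(1705!) = 77

Legendre's formula: v_p(n!) = Σ_{k ≥ 1} ⌊n / p^k⌋. For p = 23, n = 1705, the terms are:
  ⌊1705/23^1⌋ = ⌊1705/23⌋ = 74
  ⌊1705/23^2⌋ = ⌊1705/529⌋ = 3
(the next term ⌊1705/23^3⌋ = 0, terminating the sum). Summing: v_23(1705!) = 74 + 3 = 77.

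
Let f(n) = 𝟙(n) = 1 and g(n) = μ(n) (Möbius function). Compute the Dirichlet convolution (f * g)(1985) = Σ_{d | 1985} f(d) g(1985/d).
(𝟙 * μ)(1985) = 0

Divisors of 1985: [1, 5, 397, 1985]. For each d | 1985:
  d = 1: 𝟙(1) · μ(1985/1) = 1 · 1 = 1
  d = 5: 𝟙(5) · μ(1985/5) = 1 · -1 = -1
  d = 397: 𝟙(397) · μ(1985/397) = 1 · -1 = -1
  d = 1985: 𝟙(1985) · μ(1985/1985) = 1 · 1 = 1
Summing: (𝟙 * μ)(1985) = 1 + -1 + -1 + 1 = 0.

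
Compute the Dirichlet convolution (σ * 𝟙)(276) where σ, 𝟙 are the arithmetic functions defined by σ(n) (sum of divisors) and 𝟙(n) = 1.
(σ * 𝟙)(276) = 1375

Divisors of 276: [1, 2, 3, 4, 6, 12, 23, 46, 69, 92, 138, 276]. For each d | 276:
  d = 1: σ(1) · 𝟙(276/1) = 1 · 1 = 1
  d = 2: σ(2) · 𝟙(276/2) = 3 · 1 = 3
  d = 3: σ(3) · 𝟙(276/3) = 4 · 1 = 4
  d = 4: σ(4) · 𝟙(276/4) = 7 · 1 = 7
  d = 6: σ(6) · 𝟙(276/6) = 12 · 1 = 12
  d = 12: σ(12) · 𝟙(276/12) = 28 · 1 = 28
  d = 23: σ(23) · 𝟙(276/23) = 24 · 1 = 24
  d = 46: σ(46) · 𝟙(276/46) = 72 · 1 = 72
  d = 69: σ(69) · 𝟙(276/69) = 96 · 1 = 96
  d = 92: σ(92) · 𝟙(276/92) = 168 · 1 = 168
  d = 138: σ(138) · 𝟙(276/138) = 288 · 1 = 288
  d = 276: σ(276) · 𝟙(276/276) = 672 · 1 = 672
Summing: (σ * 𝟙)(276) = 1 + 3 + 4 + 7 + 12 + 28 + 24 + 72 + 96 + 168 + 288 + 672 = 1375.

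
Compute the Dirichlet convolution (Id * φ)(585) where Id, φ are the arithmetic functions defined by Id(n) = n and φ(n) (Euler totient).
(Id * φ)(585) = 4725

Divisors of 585: [1, 3, 5, 9, 13, 15, 39, 45, 65, 117, 195, 585]. For each d | 585:
  d = 1: Id(1) · φ(585/1) = 1 · 288 = 288
  d = 3: Id(3) · φ(585/3) = 3 · 96 = 288
  d = 5: Id(5) · φ(585/5) = 5 · 72 = 360
  d = 9: Id(9) · φ(585/9) = 9 · 48 = 432
  d = 13: Id(13) · φ(585/13) = 13 · 24 = 312
  d = 15: Id(15) · φ(585/15) = 15 · 24 = 360
  d = 39: Id(39) · φ(585/39) = 39 · 8 = 312
  d = 45: Id(45) · φ(585/45) = 45 · 12 = 540
  d = 65: Id(65) · φ(585/65) = 65 · 6 = 390
  d = 117: Id(117) · φ(585/117) = 117 · 4 = 468
  d = 195: Id(195) · φ(585/195) = 195 · 2 = 390
  d = 585: Id(585) · φ(585/585) = 585 · 1 = 585
Summing: (Id * φ)(585) = 288 + 288 + 360 + 432 + 312 + 360 + 312 + 540 + 390 + 468 + 390 + 585 = 4725.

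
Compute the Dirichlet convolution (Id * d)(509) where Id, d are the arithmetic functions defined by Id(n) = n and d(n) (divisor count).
(Id * d)(509) = 511

Divisors of 509: [1, 509]. For each d | 509:
  d = 1: Id(1) · d(509/1) = 1 · 2 = 2
  d = 509: Id(509) · d(509/509) = 509 · 1 = 509
Summing: (Id * d)(509) = 2 + 509 = 511.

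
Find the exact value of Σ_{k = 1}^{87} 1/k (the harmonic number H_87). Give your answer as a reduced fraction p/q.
H_87 = 3706795349055853229324900260857622319/734184632222154704090370027645633600

Direct summation: H_87 = 1 + 1/2 + ... + 1/87. The least common denominator is lcm(1, ..., 87) = 8076030954443701744994070304101969600; over this denominator the numerator is 8076030954443701744994070304101969600 + 4038015477221850872497035152050984800 + 2692010318147900581664690101367323200 + 2019007738610925436248517576025492400 + 1615206190888740348998814060820393920 + 1346005159073950290832345050683661600 + 1153718707777671677856295757728852800 + 1009503869305462718124258788012746200 + 897336772715966860554896700455774400 + 807603095444370174499407030410196960 + 734184632222154704090370027645633600 + 673002579536975145416172525341830800 + 621233150341823211153390023392459200 + 576859353888835838928147878864426400 + 538402063629580116332938020273464640 + 504751934652731359062129394006373100 + 475060644379041279117298253182468800 + 448668386357983430277448350227887200 + 425054260760194828683898437057998400 + 403801547722185087249703515205098480 + 384572902592557225952098585909617600 + 367092316111077352045185013822816800 + 351131780627987032391046534960955200 + 336501289768487572708086262670915400 + 323041238177748069799762812164078784 + 310616575170911605576695011696229600 + 299112257571988953518298900151924800 + 288429676944417919464073939432213200 + 278483826015300060172209320831102400 + 269201031814790058166469010136732320 + 260517127562700056290131300132321600 + 252375967326365679531064697003186550 + 244728210740718234696790009215211200 + 237530322189520639558649126591234400 + 230743741555534335571259151545770560 + 224334193178991715138724175113943600 + 218271106876856803918758656867620800 + 212527130380097414341949218528999200 + 207077716780607737051130007797486400 + 201900773861092543624851757602549240 + 196976364742529310853513909856145600 + 192286451296278612976049292954808800 + 187814673359155854534745821025627200 + 183546158055538676022592506911408400 + 179467354543193372110979340091154880 + 175565890313993516195523267480477600 + 171830445839227696702001495831956800 + 168250644884243786354043131335457700 + 164816958253953096836613679675550400 + 161520619088874034899881406082039392 + 158353548126347093039099417727489600 + 155308287585455802788347505848114800 + 152377942536673617830076798190603200 + 149556128785994476759149450075962400 + 146836926444430940818074005529126720 + 144214838472208959732036969716106600 + 141684753586731609561299479019332800 + 139241913007650030086104660415551200 + 136881880583791554999899496679694400 + 134600515907395029083234505068366160 + 132393950072847569590066726296753600 + 130258563781350028145065650066160800 + 128190967530852408650699528636539200 + 126187983663182839765532348501593275 + 124246630068364642230678004678491840 + 122364105370359117348395004607605600 + 120537775439458234999911497076148800 + 118765161094760319779324563295617200 + 117043926875995677463682178320318400 + 115371870777767167785629575772885280 + 113746914851319742887240426818337600 + 112167096589495857569362087556971800 + 110630561019776736232795483617835200 + 109135553438428401959379328433810400 + 107680412725916023266587604054692928 + 106263565190048707170974609264499600 + 104883518888879243441481432520804800 + 103538858390303868525565003898743200 + 102228239929667110696127472203822400 + 100950386930546271812425878801274620 + 99704085857329651172766300050641600 + 98488182371264655426756954928072800 + 97301577764381948734868316916891200 + 96143225648139306488024646477404400 + 95012128875808255823459650636493760 + 93907336679577927267372910512813600 + 92827942005100020057403106943700800 = 40774748839614385522573902869433845509, so H_87 = 40774748839614385522573902869433845509/8076030954443701744994070304101969600; reducing by gcd(40774748839614385522573902869433845509, 8076030954443701744994070304101969600) = 11 gives 3706795349055853229324900260857622319/734184632222154704090370027645633600 ≈ 5.04886. (The PNT-adjacent estimate ln(87) + γ ≈ 5.04312 matches within O(1/n).)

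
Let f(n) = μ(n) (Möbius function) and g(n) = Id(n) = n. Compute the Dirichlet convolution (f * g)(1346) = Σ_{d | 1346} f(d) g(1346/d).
(μ * Id)(1346) = 672

Divisors of 1346: [1, 2, 673, 1346]. For each d | 1346:
  d = 1: μ(1) · Id(1346/1) = 1 · 1346 = 1346
  d = 2: μ(2) · Id(1346/2) = -1 · 673 = -673
  d = 673: μ(673) · Id(1346/673) = -1 · 2 = -2
  d = 1346: μ(1346) · Id(1346/1346) = 1 · 1 = 1
Summing: (μ * Id)(1346) = 1346 + -673 + -2 + 1 = 672.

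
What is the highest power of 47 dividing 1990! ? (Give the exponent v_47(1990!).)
v_47(1990!) = 42

Legendre's formula: v_p(n!) = Σ_{k ≥ 1} ⌊n / p^k⌋. For p = 47, n = 1990, the terms are:
  ⌊1990/47^1⌋ = ⌊1990/47⌋ = 42
(the next term ⌊1990/47^2⌋ = 0, terminating the sum). Summing: v_47(1990!) = 42 = 42.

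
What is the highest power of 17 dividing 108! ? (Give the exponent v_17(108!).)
v_17(108!) = 6

Legendre's formula: v_p(n!) = Σ_{k ≥ 1} ⌊n / p^k⌋. For p = 17, n = 108, the terms are:
  ⌊108/17^1⌋ = ⌊108/17⌋ = 6
(the next term ⌊108/17^2⌋ = 0, terminating the sum). Summing: v_17(108!) = 6 = 6.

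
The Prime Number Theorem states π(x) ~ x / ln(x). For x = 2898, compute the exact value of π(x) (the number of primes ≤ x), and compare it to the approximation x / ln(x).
π(2898) = 419;  x/ln(x) ≈ 363.53;  relative error ≈ 13.24%.

Directly count primes up to 2898: π(2898) = 419. The PNT approximation gives 2898/ln(2898) ≈ 2898/7.97178 ≈ 363.53. Relative error (π(x) − x/ln(x)) / π(x) ≈ 13.24%; the approximation is known to undercount slightly (Li(x) is a better estimate).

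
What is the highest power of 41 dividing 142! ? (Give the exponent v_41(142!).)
v_41(142!) = 3

Legendre's formula: v_p(n!) = Σ_{k ≥ 1} ⌊n / p^k⌋. For p = 41, n = 142, the terms are:
  ⌊142/41^1⌋ = ⌊142/41⌋ = 3
(the next term ⌊142/41^2⌋ = 0, terminating the sum). Summing: v_41(142!) = 3 = 3.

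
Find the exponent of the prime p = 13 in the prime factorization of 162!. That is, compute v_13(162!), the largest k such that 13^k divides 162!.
v_13(162!) = 12

Legendre's formula: v_p(n!) = Σ_{k ≥ 1} ⌊n / p^k⌋. For p = 13, n = 162, the terms are:
  ⌊162/13^1⌋ = ⌊162/13⌋ = 12
(the next term ⌊162/13^2⌋ = 0, terminating the sum). Summing: v_13(162!) = 12 = 12.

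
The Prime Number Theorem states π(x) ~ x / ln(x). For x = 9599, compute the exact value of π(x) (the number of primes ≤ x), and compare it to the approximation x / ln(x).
π(9599) = 1184;  x/ln(x) ≈ 1046.85;  relative error ≈ 11.58%.

Directly count primes up to 9599: π(9599) = 1184. The PNT approximation gives 9599/ln(9599) ≈ 9599/9.16941 ≈ 1046.85. Relative error (π(x) − x/ln(x)) / π(x) ≈ 11.58%; the approximation is known to undercount slightly (Li(x) is a better estimate).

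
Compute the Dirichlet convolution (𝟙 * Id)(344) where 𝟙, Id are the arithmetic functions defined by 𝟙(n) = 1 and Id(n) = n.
(𝟙 * Id)(344) = 660

Divisors of 344: [1, 2, 4, 8, 43, 86, 172, 344]. For each d | 344:
  d = 1: 𝟙(1) · Id(344/1) = 1 · 344 = 344
  d = 2: 𝟙(2) · Id(344/2) = 1 · 172 = 172
  d = 4: 𝟙(4) · Id(344/4) = 1 · 86 = 86
  d = 8: 𝟙(8) · Id(344/8) = 1 · 43 = 43
  d = 43: 𝟙(43) · Id(344/43) = 1 · 8 = 8
  d = 86: 𝟙(86) · Id(344/86) = 1 · 4 = 4
  d = 172: 𝟙(172) · Id(344/172) = 1 · 2 = 2
  d = 344: 𝟙(344) · Id(344/344) = 1 · 1 = 1
Summing: (𝟙 * Id)(344) = 344 + 172 + 86 + 43 + 8 + 4 + 2 + 1 = 660.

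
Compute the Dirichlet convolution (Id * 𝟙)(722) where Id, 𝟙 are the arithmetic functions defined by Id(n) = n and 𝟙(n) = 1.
(Id * 𝟙)(722) = 1143

Divisors of 722: [1, 2, 19, 38, 361, 722]. For each d | 722:
  d = 1: Id(1) · 𝟙(722/1) = 1 · 1 = 1
  d = 2: Id(2) · 𝟙(722/2) = 2 · 1 = 2
  d = 19: Id(19) · 𝟙(722/19) = 19 · 1 = 19
  d = 38: Id(38) · 𝟙(722/38) = 38 · 1 = 38
  d = 361: Id(361) · 𝟙(722/361) = 361 · 1 = 361
  d = 722: Id(722) · 𝟙(722/722) = 722 · 1 = 722
Summing: (Id * 𝟙)(722) = 1 + 2 + 19 + 38 + 361 + 722 = 1143.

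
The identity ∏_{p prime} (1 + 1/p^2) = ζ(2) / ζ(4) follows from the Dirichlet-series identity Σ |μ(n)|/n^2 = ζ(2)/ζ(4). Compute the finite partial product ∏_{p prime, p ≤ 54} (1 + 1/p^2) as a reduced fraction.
∏ = 5396954168104720000000000/3563579332076505044832837

The primes p ≤ 54 are [2, 3, 5, 7, 11, 13, 17, 19, 23, 29, 31, 37, 41, 43, 47, 53]. For each, (1 + 1/p^2) = (p^2 + 1)/p^2. Multiplying these fractions over p ∈ [2, 3, 5, 7, 11, 13, 17, 19, 23, 29, 31, 37, 41, 43, 47, 53] gives 5396954168104720000000000/3563579332076505044832837. (In the limit P → ∞ this tends to ζ(2)/ζ(4).)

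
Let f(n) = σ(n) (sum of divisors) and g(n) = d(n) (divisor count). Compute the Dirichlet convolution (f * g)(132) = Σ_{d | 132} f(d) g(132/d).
(σ * d)(132) = 1344

Divisors of 132: [1, 2, 3, 4, 6, 11, 12, 22, 33, 44, 66, 132]. For each d | 132:
  d = 1: σ(1) · d(132/1) = 1 · 12 = 12
  d = 2: σ(2) · d(132/2) = 3 · 8 = 24
  d = 3: σ(3) · d(132/3) = 4 · 6 = 24
  d = 4: σ(4) · d(132/4) = 7 · 4 = 28
  d = 6: σ(6) · d(132/6) = 12 · 4 = 48
  d = 11: σ(11) · d(132/11) = 12 · 6 = 72
  d = 12: σ(12) · d(132/12) = 28 · 2 = 56
  d = 22: σ(22) · d(132/22) = 36 · 4 = 144
  d = 33: σ(33) · d(132/33) = 48 · 3 = 144
  d = 44: σ(44) · d(132/44) = 84 · 2 = 168
  d = 66: σ(66) · d(132/66) = 144 · 2 = 288
  d = 132: σ(132) · d(132/132) = 336 · 1 = 336
Summing: (σ * d)(132) = 12 + 24 + 24 + 28 + 48 + 72 + 56 + 144 + 144 + 168 + 288 + 336 = 1344.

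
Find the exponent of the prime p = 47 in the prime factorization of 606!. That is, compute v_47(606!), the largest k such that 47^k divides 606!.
v_47(606!) = 12

Legendre's formula: v_p(n!) = Σ_{k ≥ 1} ⌊n / p^k⌋. For p = 47, n = 606, the terms are:
  ⌊606/47^1⌋ = ⌊606/47⌋ = 12
(the next term ⌊606/47^2⌋ = 0, terminating the sum). Summing: v_47(606!) = 12 = 12.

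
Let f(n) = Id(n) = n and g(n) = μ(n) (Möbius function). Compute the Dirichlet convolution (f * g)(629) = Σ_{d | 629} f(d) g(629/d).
(Id * μ)(629) = 576

Divisors of 629: [1, 17, 37, 629]. For each d | 629:
  d = 1: Id(1) · μ(629/1) = 1 · 1 = 1
  d = 17: Id(17) · μ(629/17) = 17 · -1 = -17
  d = 37: Id(37) · μ(629/37) = 37 · -1 = -37
  d = 629: Id(629) · μ(629/629) = 629 · 1 = 629
Summing: (Id * μ)(629) = 1 + -17 + -37 + 629 = 576.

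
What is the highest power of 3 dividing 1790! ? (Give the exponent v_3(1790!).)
v_3(1790!) = 891

Legendre's formula: v_p(n!) = Σ_{k ≥ 1} ⌊n / p^k⌋. For p = 3, n = 1790, the terms are:
  ⌊1790/3^1⌋ = ⌊1790/3⌋ = 596
  ⌊1790/3^2⌋ = ⌊1790/9⌋ = 198
  ⌊1790/3^3⌋ = ⌊1790/27⌋ = 66
  ⌊1790/3^4⌋ = ⌊1790/81⌋ = 22
  ⌊1790/3^5⌋ = ⌊1790/243⌋ = 7
  ⌊1790/3^6⌋ = ⌊1790/729⌋ = 2
(the next term ⌊1790/3^7⌋ = 0, terminating the sum). Summing: v_3(1790!) = 596 + 198 + 66 + 22 + 7 + 2 = 891.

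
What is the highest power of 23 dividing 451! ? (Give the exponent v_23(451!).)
v_23(451!) = 19

Legendre's formula: v_p(n!) = Σ_{k ≥ 1} ⌊n / p^k⌋. For p = 23, n = 451, the terms are:
  ⌊451/23^1⌋ = ⌊451/23⌋ = 19
(the next term ⌊451/23^2⌋ = 0, terminating the sum). Summing: v_23(451!) = 19 = 19.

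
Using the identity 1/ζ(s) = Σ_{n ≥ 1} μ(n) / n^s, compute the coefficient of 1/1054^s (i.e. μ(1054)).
μ(1054) = -1

Factor n = 1054 = 2 · 17 · 31. μ(n) = 0 if any exponent ≥ 2 (not squarefree); otherwise μ(n) = (−1)^{ω(n)} where ω(n) is the number of distinct prime factors. Applying: μ(1054) = -1.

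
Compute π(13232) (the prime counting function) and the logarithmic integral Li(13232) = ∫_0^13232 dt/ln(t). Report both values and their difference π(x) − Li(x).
π(13232) = 1573;  Li(13232) ≈ 1591.58;  π(x) − Li(x) ≈ -18.58.

Direct count of primes ≤ 13232 gives π(13232) = 1573. Numerical evaluation of the logarithmic integral gives Li(13232) ≈ 1591.58. The difference π(x) − Li(x) ≈ -18.58 is typically negative for small/moderate x (Li(x) overestimates), though Littlewood's theorem shows this sign changes infinitely often.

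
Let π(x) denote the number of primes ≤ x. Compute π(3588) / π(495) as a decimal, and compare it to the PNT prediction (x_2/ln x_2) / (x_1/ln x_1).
π(3588)/π(495) = 502/94 ≈ 5.3404;  PNT prediction ≈ 5.4944.

π(495) = 94 and π(3588) = 502, so π(3588)/π(495) ≈ 5.3404. The PNT-predicted ratio is (3588/ln(3588)) / (495/ln(495)) ≈ 5.4944. The two agree to within a few percent, as expected.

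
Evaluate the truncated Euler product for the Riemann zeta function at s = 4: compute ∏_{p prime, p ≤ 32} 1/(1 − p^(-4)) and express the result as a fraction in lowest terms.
∏ = 44480956869217573792253389310087/41097743855049154662236160000000

The primes p ≤ 32 are [2, 3, 5, 7, 11, 13, 17, 19, 23, 29, 31]. For each prime, (1 − 1/p^4)^(-1) = p^4 / (p^4 − 1). The product is (1 − 1/2^4)^(-1), (1 − 1/3^4)^(-1), (1 − 1/5^4)^(-1), (1 − 1/7^4)^(-1), (1 − 1/11^4)^(-1), (1 − 1/13^4)^(-1), (1 − 1/17^4)^(-1), (1 − 1/19^4)^(-1), (1 − 1/23^4)^(-1), (1 − 1/29^4)^(-1), (1 − 1/31^4)^(-1) = ∏ p^4 / (p^4 − 1) = 44480956869217573792253389310087/41097743855049154662236160000000.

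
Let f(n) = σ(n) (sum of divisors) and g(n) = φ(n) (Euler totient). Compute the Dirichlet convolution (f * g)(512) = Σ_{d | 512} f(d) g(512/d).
(σ * φ)(512) = 5120

Divisors of 512: [1, 2, 4, 8, 16, 32, 64, 128, 256, 512]. For each d | 512:
  d = 1: σ(1) · φ(512/1) = 1 · 256 = 256
  d = 2: σ(2) · φ(512/2) = 3 · 128 = 384
  d = 4: σ(4) · φ(512/4) = 7 · 64 = 448
  d = 8: σ(8) · φ(512/8) = 15 · 32 = 480
  d = 16: σ(16) · φ(512/16) = 31 · 16 = 496
  d = 32: σ(32) · φ(512/32) = 63 · 8 = 504
  d = 64: σ(64) · φ(512/64) = 127 · 4 = 508
  d = 128: σ(128) · φ(512/128) = 255 · 2 = 510
  d = 256: σ(256) · φ(512/256) = 511 · 1 = 511
  d = 512: σ(512) · φ(512/512) = 1023 · 1 = 1023
Summing: (σ * φ)(512) = 256 + 384 + 448 + 480 + 496 + 504 + 508 + 510 + 511 + 1023 = 5120.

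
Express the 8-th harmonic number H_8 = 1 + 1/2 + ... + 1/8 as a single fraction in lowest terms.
H_8 = 761/280

Direct summation: H_8 = 1 + 1/2 + ... + 1/8. The least common denominator is lcm(1, ..., 8) = 840; over this denominator the numerator is 840 + 420 + 280 + 210 + 168 + 140 + 120 + 105 = 2283, so H_8 = 2283/840; reducing by gcd(2283, 840) = 3 gives 761/280 ≈ 2.71786. (The PNT-adjacent estimate ln(8) + γ ≈ 2.65666 matches within O(1/n).)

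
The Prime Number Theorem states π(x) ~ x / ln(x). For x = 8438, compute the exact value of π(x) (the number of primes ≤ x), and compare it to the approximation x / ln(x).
π(8438) = 1055;  x/ln(x) ≈ 933.36;  relative error ≈ 11.53%.

Directly count primes up to 8438: π(8438) = 1055. The PNT approximation gives 8438/ln(8438) ≈ 8438/9.04050 ≈ 933.36. Relative error (π(x) − x/ln(x)) / π(x) ≈ 11.53%; the approximation is known to undercount slightly (Li(x) is a better estimate).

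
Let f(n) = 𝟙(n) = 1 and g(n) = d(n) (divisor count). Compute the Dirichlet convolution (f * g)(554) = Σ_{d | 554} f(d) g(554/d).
(𝟙 * d)(554) = 9

Divisors of 554: [1, 2, 277, 554]. For each d | 554:
  d = 1: 𝟙(1) · d(554/1) = 1 · 4 = 4
  d = 2: 𝟙(2) · d(554/2) = 1 · 2 = 2
  d = 277: 𝟙(277) · d(554/277) = 1 · 2 = 2
  d = 554: 𝟙(554) · d(554/554) = 1 · 1 = 1
Summing: (𝟙 * d)(554) = 4 + 2 + 2 + 1 = 9.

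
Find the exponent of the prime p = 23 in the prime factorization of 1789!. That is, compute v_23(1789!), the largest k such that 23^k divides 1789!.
v_23(1789!) = 80

Legendre's formula: v_p(n!) = Σ_{k ≥ 1} ⌊n / p^k⌋. For p = 23, n = 1789, the terms are:
  ⌊1789/23^1⌋ = ⌊1789/23⌋ = 77
  ⌊1789/23^2⌋ = ⌊1789/529⌋ = 3
(the next term ⌊1789/23^3⌋ = 0, terminating the sum). Summing: v_23(1789!) = 77 + 3 = 80.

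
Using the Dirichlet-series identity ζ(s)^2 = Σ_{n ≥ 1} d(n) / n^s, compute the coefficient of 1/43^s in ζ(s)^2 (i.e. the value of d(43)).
d(43) = 2

ζ(s)^2 = (Σ 1/m^s)(Σ 1/k^s). The coefficient of 1/n^s in the product is the number of ordered pairs (m, k) with mk = n, which equals d(n). For n = 43, divisors are [1, 43], so d(43) = 2.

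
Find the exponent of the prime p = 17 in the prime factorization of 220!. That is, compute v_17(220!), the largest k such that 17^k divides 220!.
v_17(220!) = 12

Legendre's formula: v_p(n!) = Σ_{k ≥ 1} ⌊n / p^k⌋. For p = 17, n = 220, the terms are:
  ⌊220/17^1⌋ = ⌊220/17⌋ = 12
(the next term ⌊220/17^2⌋ = 0, terminating the sum). Summing: v_17(220!) = 12 = 12.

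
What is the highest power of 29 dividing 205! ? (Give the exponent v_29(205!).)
v_29(205!) = 7

Legendre's formula: v_p(n!) = Σ_{k ≥ 1} ⌊n / p^k⌋. For p = 29, n = 205, the terms are:
  ⌊205/29^1⌋ = ⌊205/29⌋ = 7
(the next term ⌊205/29^2⌋ = 0, terminating the sum). Summing: v_29(205!) = 7 = 7.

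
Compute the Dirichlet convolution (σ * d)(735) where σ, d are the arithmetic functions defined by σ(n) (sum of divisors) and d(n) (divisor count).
(σ * d)(735) = 3648

Divisors of 735: [1, 3, 5, 7, 15, 21, 35, 49, 105, 147, 245, 735]. For each d | 735:
  d = 1: σ(1) · d(735/1) = 1 · 12 = 12
  d = 3: σ(3) · d(735/3) = 4 · 6 = 24
  d = 5: σ(5) · d(735/5) = 6 · 6 = 36
  d = 7: σ(7) · d(735/7) = 8 · 8 = 64
  d = 15: σ(15) · d(735/15) = 24 · 3 = 72
  d = 21: σ(21) · d(735/21) = 32 · 4 = 128
  d = 35: σ(35) · d(735/35) = 48 · 4 = 192
  d = 49: σ(49) · d(735/49) = 57 · 4 = 228
  d = 105: σ(105) · d(735/105) = 192 · 2 = 384
  d = 147: σ(147) · d(735/147) = 228 · 2 = 456
  d = 245: σ(245) · d(735/245) = 342 · 2 = 684
  d = 735: σ(735) · d(735/735) = 1368 · 1 = 1368
Summing: (σ * d)(735) = 12 + 24 + 36 + 64 + 72 + 128 + 192 + 228 + 384 + 456 + 684 + 1368 = 3648.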